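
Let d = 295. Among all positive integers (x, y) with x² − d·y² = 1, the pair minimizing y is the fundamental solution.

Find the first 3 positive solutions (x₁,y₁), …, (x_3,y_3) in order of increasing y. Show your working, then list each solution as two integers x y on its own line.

√295 = [17; 5,1,2,3,2,6,2,3,2,1,5,34, …], period ℓ=12 (even) → k=11
k=0  a_k=17  p_k/q_k = 17/1
…
k=2  a_k=1  p_k/q_k = 103/6
…
k=5  a_k=2  p_k/q_k = 2250/131
k=6  a_k=6  p_k/q_k = 14479/843
…
k=10  a_k=1  p_k/q_k = 355517/20699
k=11  a_k=5  p_k/q_k = 2024999/117900
fundamental: x₁=2024999, y₁=117900  (since 4100620950001 − 295·13900410000 = 1)
n=2: (2024999,117900)∘(2024999,117900) = (2024999·2024999+295·117900·117900, 2024999·117900+117900·2024999) = (8201241900001,477494764200)
n=3: (8201241900001,477494764200)∘(2024999,117900) = (2024999·8201241900001+295·117900·477494764200, 2024999·477494764200+117900·8201241900001) = (33215013292518224999,1933852840020353700)

2024999 117900
8201241900001 477494764200
33215013292518224999 1933852840020353700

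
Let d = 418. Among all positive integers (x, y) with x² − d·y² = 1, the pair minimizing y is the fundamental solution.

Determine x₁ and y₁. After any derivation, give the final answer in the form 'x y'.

33857 1656

d=418: √d = [20; 2,4,20,4,2,40] (ℓ=6, even), read p_5/q_5
k=0  a_k=20  p_k/q_k = 20/1
k=1  a_k=2  p_k/q_k = 41/2
k=2  a_k=4  p_k/q_k = 184/9
…
k=4  a_k=4  p_k/q_k = 15068/737
k=5  a_k=2  p_k/q_k = 33857/1656
→ (33857, 1656).  Check: 33857²=1146296449, 418·1656²=1146296448, difference 1.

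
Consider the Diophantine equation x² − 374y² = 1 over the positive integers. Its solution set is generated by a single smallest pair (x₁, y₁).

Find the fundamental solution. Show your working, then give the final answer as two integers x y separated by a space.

√374 = [19; 2,1,18,1,2,38, …], period ℓ=6 (even) → k=5
a_0=19:  p_0=19·1+0=19,  q_0=19·0+1=1
…
a_4=1:  p_4=1·1083+58=1141,  q_4=1·56+3=59
a_5=2:  p_5=2·1141+1083=3365,  q_5=2·59+56=174
fundamental: x₁=3365, y₁=174  (since 11323225 − 374·30276 = 1)

3365 174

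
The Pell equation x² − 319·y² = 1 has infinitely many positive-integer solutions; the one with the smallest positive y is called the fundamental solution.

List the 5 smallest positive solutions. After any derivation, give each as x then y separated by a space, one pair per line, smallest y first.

12901780 722361
332911854336799 18639485405160
8590311008090840302660 480965080021169647239
221660605515932150288251132801 12410611300231033623224965680
5719632734066677605580897309458268900 320237953322189008993822774252173561

√319 → a₀=17, period (1,6,5,1,4,…,6,1,34); ℓ=14 even so k=13
k=0  a_k=17  p_k/q_k = 17/1
k=1  a_k=1  p_k/q_k = 18/1
k=2  a_k=6  p_k/q_k = 125/7
k=3  a_k=5  p_k/q_k = 643/36
k=4  a_k=1  p_k/q_k = 768/43
k=5  a_k=4  p_k/q_k = 3715/208
k=6  a_k=3  p_k/q_k = 11913/667
…
k=10  a_k=1  p_k/q_k = 309613/17335
k=11  a_k=5  p_k/q_k = 1798881/100718
k=12  a_k=6  p_k/q_k = 11102899/621643
k=13  a_k=1  p_k/q_k = 12901780/722361
fundamental: x₁=12901780, y₁=722361  (since 166455927168400 − 319·521805414321 = 1)
k=2:  x_2 = 12901780·12901780+319·722361·722361 = 332911854336799,  y_2 = 12901780·722361+722361·12901780 = 18639485405160
k=3:  x_3 = 12901780·332911854336799+319·722361·18639485405160 = 8590311008090840302660,  y_3 = 12901780·18639485405160+722361·332911854336799 = 480965080021169647239
k=4:  x_4 = 12901780·8590311008090840302660+319·722361·480965080021169647239 = 221660605515932150288251132801,  y_4 = 12901780·480965080021169647239+722361·8590311008090840302660 = 12410611300231033623224965680
k=5:  x_5 = 12901780·221660605515932150288251132801+319·722361·12410611300231033623224965680 = 5719632734066677605580897309458268900,  y_5 = 12901780·12410611300231033623224965680+722361·221660605515932150288251132801 = 320237953322189008993822774252173561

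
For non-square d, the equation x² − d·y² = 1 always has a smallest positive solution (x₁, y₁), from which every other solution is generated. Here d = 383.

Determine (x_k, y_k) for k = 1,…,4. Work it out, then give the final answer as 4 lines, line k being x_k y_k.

18768 959
704475647 35997024
26443197867024 1351184291905
992571874432137217 50718053544949056

√383 → a₀=19, period (1,1,3,19,3,1,1,38); ℓ=8 even so k=7
a_0=19:  p_0=19·1+0=19,  q_0=19·0+1=1
…
a_3=3:  p_3=3·39+20=137,  q_3=3·2+1=7
…
a_5=3:  p_5=3·2642+137=8063,  q_5=3·135+7=412
a_6=1:  p_6=1·8063+2642=10705,  q_6=1·412+135=547
a_7=1:  p_7=1·10705+8063=18768,  q_7=1·547+412=959
fundamental: x₁=18768, y₁=959  (since 352237824 − 383·919681 = 1)
k=2:  x_2 = 18768·18768+383·959·959 = 704475647,  y_2 = 18768·959+959·18768 = 35997024
k=3:  x_3 = 18768·704475647+383·959·35997024 = 26443197867024,  y_3 = 18768·35997024+959·704475647 = 1351184291905
k=4:  x_4 = 18768·26443197867024+383·959·1351184291905 = 992571874432137217,  y_4 = 18768·1351184291905+959·26443197867024 = 50718053544949056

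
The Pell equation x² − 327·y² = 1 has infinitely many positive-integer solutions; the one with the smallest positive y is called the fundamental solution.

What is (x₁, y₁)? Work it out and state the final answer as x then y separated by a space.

217 12

√327 → a₀=18, period (12,36); ℓ=2 even so k=1
i=0: a=18 ⇒ p=18, q=1
i=1: a=12 ⇒ p=217, q=12
fundamental: x₁=217, y₁=12  (since 47089 − 327·144 = 1)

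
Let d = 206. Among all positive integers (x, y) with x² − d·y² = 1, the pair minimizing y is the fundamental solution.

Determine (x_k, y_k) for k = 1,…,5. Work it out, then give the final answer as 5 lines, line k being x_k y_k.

[14; 2,1,5,14,5,1,2,28] for √206; ℓ=8 ⇒ convergent index 7
a_0=14:  p_0=14·1+0=14,  q_0=14·0+1=1
…
a_2=1:  p_2=1·29+14=43,  q_2=1·2+1=3
a_3=5:  p_3=5·43+29=244,  q_3=5·3+2=17
a_4=14:  p_4=14·244+43=3459,  q_4=14·17+3=241
a_5=5:  p_5=5·3459+244=17539,  q_5=5·241+17=1222
a_6=1:  p_6=1·17539+3459=20998,  q_6=1·1222+241=1463
a_7=2:  p_7=2·20998+17539=59535,  q_7=2·1463+1222=4148
(x₁, y₁) = (59535, 4148);  59535² − 206·4148² = 1 ✓
k=2:  x_2 = 59535·59535+206·4148·4148 = 7088832449,  y_2 = 59535·4148+4148·59535 = 493902360
k=3:  x_3 = 59535·7088832449+206·4148·493902360 = 844067279642895,  y_3 = 59535·493902360+4148·7088832449 = 58808954001052
k=4:  x_4 = 59535·844067279642895+206·4148·58808954001052 = 100503090979990675201,  y_4 = 59535·58808954001052+4148·844067279642895 = 7002382152411359280
k=5:  x_5 = 59535·100503090979990675201+206·4148·7002382152411359280 = 11966903042143422416540175,  y_5 = 59535·7002382152411359280+4148·100503090979990675201 = 833773642828811595468548

59535 4148
7088832449 493902360
844067279642895 58808954001052
100503090979990675201 7002382152411359280
11966903042143422416540175 833773642828811595468548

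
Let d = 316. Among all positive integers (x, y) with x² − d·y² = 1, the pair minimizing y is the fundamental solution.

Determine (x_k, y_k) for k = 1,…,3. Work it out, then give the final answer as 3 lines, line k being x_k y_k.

12799 720
327628801 18430560
8386642035199 471785474160

d=316: √d = [17; 1,3,2,8,2,3,1,34] (ℓ=8, even), read p_7/q_7
step 0: (17, 1)  from 17·(1,0) + (0,1)
…
step 2: (71, 4)  from 3·(18,1) + (17,1)
step 3: (160, 9)  from 2·(71,4) + (18,1)
…
step 5: (2862, 161)  from 2·(1351,76) + (160,9)
step 6: (9937, 559)  from 3·(2862,161) + (1351,76)
step 7: (12799, 720)  from 1·(9937,559) + (2862,161)
(x₁, y₁) = (12799, 720);  12799² − 316·720² = 1 ✓
k=2:  x_2 = 12799·12799+316·720·720 = 327628801,  y_2 = 12799·720+720·12799 = 18430560
k=3:  x_3 = 12799·327628801+316·720·18430560 = 8386642035199,  y_3 = 12799·18430560+720·327628801 = 471785474160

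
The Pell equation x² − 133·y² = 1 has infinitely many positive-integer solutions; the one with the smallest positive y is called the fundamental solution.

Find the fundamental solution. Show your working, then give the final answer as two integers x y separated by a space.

√133 → a₀=11, period (1,1,7,5,1,…,1,1,22); ℓ=16 even so k=15
a_0=11:  p_0=11·1+0=11,  q_0=11·0+1=1
…
a_3=7:  p_3=7·23+12=173,  q_3=7·2+1=15
…
a_7=1:  p_7=1·1949+1061=3010,  q_7=1·169+92=261
…
a_14=1:  p_14=1·1210008+168583=1378591,  q_14=1·104921+14618=119539
a_15=1:  p_15=1·1378591+1210008=2588599,  q_15=1·119539+104921=224460
→ (2588599, 224460).  Check: 2588599²=6700844782801, 133·224460²=6700844782800, difference 1.

2588599 224460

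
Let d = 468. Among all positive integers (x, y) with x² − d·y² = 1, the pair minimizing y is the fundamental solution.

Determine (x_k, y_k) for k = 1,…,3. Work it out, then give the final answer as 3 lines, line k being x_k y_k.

√468 → a₀=21, period (1,1,1,2,1,1,1,42); ℓ=8 even so k=7
a_0=21:  p_0=21·1+0=21,  q_0=21·0+1=1
…
a_6=1:  p_6=1·238+173=411,  q_6=1·11+8=19
a_7=1:  p_7=1·411+238=649,  q_7=1·19+11=30
→ (649, 30).  Check: 649²=421201, 468·30²=421200, difference 1.
n=2: (649,30)∘(649,30) = (649·649+468·30·30, 649·30+30·649) = (842401,38940)
n=3: (842401,38940)∘(649,30) = (649·842401+468·30·38940, 649·38940+30·842401) = (1093435849,50544090)

649 30
842401 38940
1093435849 50544090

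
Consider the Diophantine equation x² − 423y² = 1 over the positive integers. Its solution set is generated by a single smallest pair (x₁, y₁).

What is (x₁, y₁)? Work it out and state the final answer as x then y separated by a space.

√423 → a₀=20, period (1,1,3,4,3,1,1,40); ℓ=8 even so k=7
k=0  a_k=20  p_k/q_k = 20/1
k=1  a_k=1  p_k/q_k = 21/1
k=2  a_k=1  p_k/q_k = 41/2
k=3  a_k=3  p_k/q_k = 144/7
k=4  a_k=4  p_k/q_k = 617/30
k=5  a_k=3  p_k/q_k = 1995/97
k=6  a_k=1  p_k/q_k = 2612/127
k=7  a_k=1  p_k/q_k = 4607/224
→ (4607, 224).  Check: 4607²=21224449, 423·224²=21224448, difference 1.

4607 224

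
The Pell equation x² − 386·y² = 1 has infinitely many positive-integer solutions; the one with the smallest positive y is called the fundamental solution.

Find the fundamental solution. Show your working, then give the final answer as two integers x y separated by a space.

111555 5678

[19; 1,1,1,4,1,18,1,4,1,1,1,38] for √386; ℓ=12 ⇒ convergent index 11
k=0  a_k=19  p_k/q_k = 19/1
…
k=4  a_k=4  p_k/q_k = 275/14
…
k=7  a_k=1  p_k/q_k = 6621/337
…
k=10  a_k=1  p_k/q_k = 72163/3673
k=11  a_k=1  p_k/q_k = 111555/5678
→ (111555, 5678).  Check: 111555²=12444518025, 386·5678²=12444518024, difference 1.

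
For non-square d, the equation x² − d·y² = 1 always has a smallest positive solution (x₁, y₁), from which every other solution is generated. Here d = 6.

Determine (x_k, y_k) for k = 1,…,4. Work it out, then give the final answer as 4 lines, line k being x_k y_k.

[2; 2,4] for √6; ℓ=2 ⇒ convergent index 1
i=0: a=2 ⇒ p=2, q=1
i=1: a=2 ⇒ p=5, q=2
→ (5, 2).  Check: 5²=25, 6·2²=24, difference 1.
k=2:  x_2 = 5·5+6·2·2 = 49,  y_2 = 5·2+2·5 = 20
k=3:  x_3 = 5·49+6·2·20 = 485,  y_3 = 5·20+2·49 = 198
k=4:  x_4 = 5·485+6·2·198 = 4801,  y_4 = 5·198+2·485 = 1960

5 2
49 20
485 198
4801 1960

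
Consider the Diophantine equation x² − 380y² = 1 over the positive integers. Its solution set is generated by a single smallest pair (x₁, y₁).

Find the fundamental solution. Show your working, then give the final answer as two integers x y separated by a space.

39 2

√380 = [19; 2,38, …], period ℓ=2 (even) → k=1
k=0  a_k=19  p_k/q_k = 19/1
k=1  a_k=2  p_k/q_k = 39/2
fundamental: x₁=39, y₁=2  (since 1521 − 380·4 = 1)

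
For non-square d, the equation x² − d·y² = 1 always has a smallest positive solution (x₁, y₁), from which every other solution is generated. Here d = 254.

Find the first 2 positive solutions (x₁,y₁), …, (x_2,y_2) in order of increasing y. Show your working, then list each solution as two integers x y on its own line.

[15; 1,14,1,30] for √254; ℓ=4 ⇒ convergent index 3
k=0  a_k=15  p_k/q_k = 15/1
k=1  a_k=1  p_k/q_k = 16/1
k=2  a_k=14  p_k/q_k = 239/15
k=3  a_k=1  p_k/q_k = 255/16
→ (255, 16).  Check: 255²=65025, 254·16²=65024, difference 1.
(255+16√254)^2 = 130049 + 8160√254

255 16
130049 8160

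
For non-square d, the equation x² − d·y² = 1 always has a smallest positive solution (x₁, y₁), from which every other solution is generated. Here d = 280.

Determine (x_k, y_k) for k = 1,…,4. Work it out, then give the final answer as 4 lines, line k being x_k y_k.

251 15
126001 7530
63252251 3780045
31752504001 1897575060

d=280: √d = [16; 1,2,1,2,1,32] (ℓ=6, even), read p_5/q_5
a_0=16:  p_0=16·1+0=16,  q_0=16·0+1=1
a_1=1:  p_1=1·16+1=17,  q_1=1·1+0=1
…
a_4=2:  p_4=2·67+50=184,  q_4=2·4+3=11
a_5=1:  p_5=1·184+67=251,  q_5=1·11+4=15
fundamental: x₁=251, y₁=15  (since 63001 − 280·225 = 1)
(x_2, y_2) = (251·251 + 280·15·15, 251·15 + 15·251) = (126001, 7530)
(x_3, y_3) = (251·126001 + 280·15·7530, 251·7530 + 15·126001) = (63252251, 3780045)
(x_4, y_4) = (251·63252251 + 280·15·3780045, 251·3780045 + 15·63252251) = (31752504001, 1897575060)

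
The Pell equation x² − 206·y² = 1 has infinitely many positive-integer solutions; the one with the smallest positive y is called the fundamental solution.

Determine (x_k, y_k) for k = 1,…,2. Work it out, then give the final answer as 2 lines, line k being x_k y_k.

59535 4148
7088832449 493902360

√206 → a₀=14, period (2,1,5,14,5,1,2,28); ℓ=8 even so k=7
i=0: a=14 ⇒ p=14, q=1
i=1: a=2 ⇒ p=29, q=2
i=2: a=1 ⇒ p=43, q=3
i=3: a=5 ⇒ p=244, q=17
i=4: a=14 ⇒ p=3459, q=241
i=5: a=5 ⇒ p=17539, q=1222
i=6: a=1 ⇒ p=20998, q=1463
i=7: a=2 ⇒ p=59535, q=4148
(x₁, y₁) = (59535, 4148);  59535² − 206·4148² = 1 ✓
(x_2, y_2) = (59535·59535 + 206·4148·4148, 59535·4148 + 4148·59535) = (7088832449, 493902360)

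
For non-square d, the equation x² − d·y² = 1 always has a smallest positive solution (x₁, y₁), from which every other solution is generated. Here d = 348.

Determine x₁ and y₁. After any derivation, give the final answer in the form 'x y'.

d=348: √d = [18; 1,1,1,8,1,1,1,36] (ℓ=8, even), read p_7/q_7
k=0  a_k=18  p_k/q_k = 18/1
…
k=5  a_k=1  p_k/q_k = 541/29
k=6  a_k=1  p_k/q_k = 1026/55
k=7  a_k=1  p_k/q_k = 1567/84
→ (1567, 84).  Check: 1567²=2455489, 348·84²=2455488, difference 1.

1567 84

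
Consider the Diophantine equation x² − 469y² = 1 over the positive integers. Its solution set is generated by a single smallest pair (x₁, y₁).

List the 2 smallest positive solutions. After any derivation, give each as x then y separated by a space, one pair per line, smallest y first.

137215 6336
37655912449 1738788480

√469 = [21; 1,1,1,10,6,10,1,1,1,42, …], period ℓ=10 (even) → k=9
a_0=21:  p_0=21·1+0=21,  q_0=21·0+1=1
a_1=1:  p_1=1·21+1=22,  q_1=1·1+0=1
…
a_4=10:  p_4=10·65+43=693,  q_4=10·3+2=32
a_5=6:  p_5=6·693+65=4223,  q_5=6·32+3=195
…
a_7=1:  p_7=1·42923+4223=47146,  q_7=1·1982+195=2177
a_8=1:  p_8=1·47146+42923=90069,  q_8=1·2177+1982=4159
a_9=1:  p_9=1·90069+47146=137215,  q_9=1·4159+2177=6336
(x₁, y₁) = (137215, 6336);  137215² − 469·6336² = 1 ✓
(x_2, y_2) = (137215·137215 + 469·6336·6336, 137215·6336 + 6336·137215) = (37655912449, 1738788480)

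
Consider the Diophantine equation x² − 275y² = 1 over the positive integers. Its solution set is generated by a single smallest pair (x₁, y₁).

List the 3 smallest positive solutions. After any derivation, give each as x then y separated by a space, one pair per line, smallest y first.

199 12
79201 4776
31521799 1900836

√275 → a₀=16, period (1,1,2,1,1,32); ℓ=6 even so k=5
i=0: a=16 ⇒ p=16, q=1
i=1: a=1 ⇒ p=17, q=1
…
i=4: a=1 ⇒ p=116, q=7
i=5: a=1 ⇒ p=199, q=12
(x₁, y₁) = (199, 12);  199² − 275·12² = 1 ✓
(x_2, y_2) = (199·199 + 275·12·12, 199·12 + 12·199) = (79201, 4776)
(x_3, y_3) = (199·79201 + 275·12·4776, 199·4776 + 12·79201) = (31521799, 1900836)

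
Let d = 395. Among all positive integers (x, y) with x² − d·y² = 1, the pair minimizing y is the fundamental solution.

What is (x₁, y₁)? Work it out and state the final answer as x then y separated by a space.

[19; 1,6,1,38] for √395; ℓ=4 ⇒ convergent index 3
step 0: (19, 1)  from 19·(1,0) + (0,1)
…
step 2: (139, 7)  from 6·(20,1) + (19,1)
step 3: (159, 8)  from 1·(139,7) + (20,1)
→ (159, 8).  Check: 159²=25281, 395·8²=25280, difference 1.

159 8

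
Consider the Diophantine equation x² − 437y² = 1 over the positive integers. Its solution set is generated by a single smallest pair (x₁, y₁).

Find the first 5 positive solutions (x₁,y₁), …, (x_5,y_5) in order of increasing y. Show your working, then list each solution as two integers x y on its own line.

4599 220
42301601 2023560
389090121399 18612704660
3578850894326401 171199655439120
32918270136924114999 1574694412116321100

d=437: √d = [20; 1,9,2,9,1,40] (ℓ=6, even), read p_5/q_5
i=0: a=20 ⇒ p=20, q=1
i=1: a=1 ⇒ p=21, q=1
i=2: a=9 ⇒ p=209, q=10
i=3: a=2 ⇒ p=439, q=21
i=4: a=9 ⇒ p=4160, q=199
i=5: a=1 ⇒ p=4599, q=220
(x₁, y₁) = (4599, 220);  4599² − 437·220² = 1 ✓
n=2: (4599,220)∘(4599,220) = (4599·4599+437·220·220, 4599·220+220·4599) = (42301601,2023560)
n=3: (42301601,2023560)∘(4599,220) = (4599·42301601+437·220·2023560, 4599·2023560+220·42301601) = (389090121399,18612704660)
n=4: (389090121399,18612704660)∘(4599,220) = (4599·389090121399+437·220·18612704660, 4599·18612704660+220·389090121399) = (3578850894326401,171199655439120)
n=5: (3578850894326401,171199655439120)∘(4599,220) = (4599·3578850894326401+437·220·171199655439120, 4599·171199655439120+220·3578850894326401) = (32918270136924114999,1574694412116321100)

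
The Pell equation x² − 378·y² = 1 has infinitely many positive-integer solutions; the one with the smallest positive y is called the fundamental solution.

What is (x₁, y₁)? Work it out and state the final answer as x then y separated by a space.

√378 → a₀=19, period (2,3,1,4,1,3,2,38); ℓ=8 even so k=7
i=0: a=19 ⇒ p=19, q=1
i=1: a=2 ⇒ p=39, q=2
i=2: a=3 ⇒ p=136, q=7
…
i=4: a=4 ⇒ p=836, q=43
i=5: a=1 ⇒ p=1011, q=52
i=6: a=3 ⇒ p=3869, q=199
i=7: a=2 ⇒ p=8749, q=450
→ (8749, 450).  Check: 8749²=76545001, 378·450²=76545000, difference 1.

8749 450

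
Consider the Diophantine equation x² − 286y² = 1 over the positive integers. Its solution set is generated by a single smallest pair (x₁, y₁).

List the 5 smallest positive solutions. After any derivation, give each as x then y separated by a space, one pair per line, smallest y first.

561835 33222
631317134449 37330564740
709392124465745995 41947235681362578
797122648497793485067201 47134850318039357456520
895702806436806213240996001675 52964017256829337557486465822

√286 → a₀=16, period (1,10,3,3,2,3,3,10,1,32); ℓ=10 even so k=9
k=0  a_k=16  p_k/q_k = 16/1
k=1  a_k=1  p_k/q_k = 17/1
k=2  a_k=10  p_k/q_k = 186/11
k=3  a_k=3  p_k/q_k = 575/34
k=4  a_k=3  p_k/q_k = 1911/113
k=5  a_k=2  p_k/q_k = 4397/260
k=6  a_k=3  p_k/q_k = 15102/893
k=7  a_k=3  p_k/q_k = 49703/2939
k=8  a_k=10  p_k/q_k = 512132/30283
k=9  a_k=1  p_k/q_k = 561835/33222
(x₁, y₁) = (561835, 33222);  561835² − 286·33222² = 1 ✓
(561835+33222√286)^2 = 631317134449 + 37330564740√286
(561835+33222√286)^3 = 709392124465745995 + 41947235681362578√286
(561835+33222√286)^4 = 797122648497793485067201 + 47134850318039357456520√286
(561835+33222√286)^5 = 895702806436806213240996001675 + 52964017256829337557486465822√286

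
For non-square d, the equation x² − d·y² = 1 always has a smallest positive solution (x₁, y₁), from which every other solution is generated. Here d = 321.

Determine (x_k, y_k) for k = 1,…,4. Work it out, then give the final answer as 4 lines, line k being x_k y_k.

[17; 1,10,1,34] for √321; ℓ=4 ⇒ convergent index 3
a_0=17:  p_0=17·1+0=17,  q_0=17·0+1=1
…
a_2=10:  p_2=10·18+17=197,  q_2=10·1+1=11
a_3=1:  p_3=1·197+18=215,  q_3=1·11+1=12
fundamental: x₁=215, y₁=12  (since 46225 − 321·144 = 1)
(x_2, y_2) = (215·215 + 321·12·12, 215·12 + 12·215) = (92449, 5160)
(x_3, y_3) = (215·92449 + 321·12·5160, 215·5160 + 12·92449) = (39752855, 2218788)
(x_4, y_4) = (215·39752855 + 321·12·2218788, 215·2218788 + 12·39752855) = (17093635201, 954073680)

215 12
92449 5160
39752855 2218788
17093635201 954073680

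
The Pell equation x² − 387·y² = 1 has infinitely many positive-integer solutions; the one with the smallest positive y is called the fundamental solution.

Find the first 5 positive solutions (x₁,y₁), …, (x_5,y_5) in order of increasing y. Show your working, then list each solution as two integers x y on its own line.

3482 177
24248647 1232628
168867574226 8584021215
1175993762661217 59779122508632
8189620394305140962 416301800566092033

√387 = [19; 1,2,19,2,1,38, …], period ℓ=6 (even) → k=5
k=0  a_k=19  p_k/q_k = 19/1
…
k=2  a_k=2  p_k/q_k = 59/3
…
k=4  a_k=2  p_k/q_k = 2341/119
k=5  a_k=1  p_k/q_k = 3482/177
→ (3482, 177).  Check: 3482²=12124324, 387·177²=12124323, difference 1.
(x_2, y_2) = (3482·3482 + 387·177·177, 3482·177 + 177·3482) = (24248647, 1232628)
(x_3, y_3) = (3482·24248647 + 387·177·1232628, 3482·1232628 + 177·24248647) = (168867574226, 8584021215)
(x_4, y_4) = (3482·168867574226 + 387·177·8584021215, 3482·8584021215 + 177·168867574226) = (1175993762661217, 59779122508632)
(x_5, y_5) = (3482·1175993762661217 + 387·177·59779122508632, 3482·59779122508632 + 177·1175993762661217) = (8189620394305140962, 416301800566092033)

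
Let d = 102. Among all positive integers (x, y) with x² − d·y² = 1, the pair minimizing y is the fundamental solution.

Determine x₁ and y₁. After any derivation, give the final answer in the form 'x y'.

101 10

√102 = [10; 10,20, …], period ℓ=2 (even) → k=1
a_0=10:  p_0=10·1+0=10,  q_0=10·0+1=1
a_1=10:  p_1=10·10+1=101,  q_1=10·1+0=10
fundamental: x₁=101, y₁=10  (since 10201 − 102·100 = 1)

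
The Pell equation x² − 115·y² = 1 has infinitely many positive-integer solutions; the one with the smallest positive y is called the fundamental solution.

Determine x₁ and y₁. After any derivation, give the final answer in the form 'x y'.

1126 105

d=115: √d = [10; 1,2,1,1,1,1,1,2,1,20] (ℓ=10, even), read p_9/q_9
step 0: (10, 1)  from 10·(1,0) + (0,1)
…
step 2: (32, 3)  from 2·(11,1) + (10,1)
step 3: (43, 4)  from 1·(32,3) + (11,1)
step 4: (75, 7)  from 1·(43,4) + (32,3)
step 5: (118, 11)  from 1·(75,7) + (43,4)
step 6: (193, 18)  from 1·(118,11) + (75,7)
…
step 8: (815, 76)  from 2·(311,29) + (193,18)
step 9: (1126, 105)  from 1·(815,76) + (311,29)
(x₁, y₁) = (1126, 105);  1126² − 115·105² = 1 ✓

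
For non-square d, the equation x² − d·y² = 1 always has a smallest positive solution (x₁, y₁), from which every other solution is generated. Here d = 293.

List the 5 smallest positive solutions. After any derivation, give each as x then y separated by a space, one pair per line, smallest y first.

12320649 719780
303596783562401 17736313474440
7481018815602612315849 437045785745090703340
184342013978870716056521769601 10769375446188914321717060880
4542426500373511536803322165613266249 265371389643423565052112223737518900

√293 → a₀=17, period (8,1,1,8,34); ℓ=5 odd so k=9
a_0=17:  p_0=17·1+0=17,  q_0=17·0+1=1
…
a_4=8:  p_4=8·291+154=2482,  q_4=8·17+9=145
…
a_6=8:  p_6=8·84679+2482=679914,  q_6=8·4947+145=39721
a_7=1:  p_7=1·679914+84679=764593,  q_7=1·39721+4947=44668
a_8=1:  p_8=1·764593+679914=1444507,  q_8=1·44668+39721=84389
a_9=8:  p_9=8·1444507+764593=12320649,  q_9=8·84389+44668=719780
fundamental: x₁=12320649, y₁=719780  (since 151798391781201 − 293·518083248400 = 1)
(x_2, y_2) = (12320649·12320649 + 293·719780·719780, 12320649·719780 + 719780·12320649) = (303596783562401, 17736313474440)
(x_3, y_3) = (12320649·303596783562401 + 293·719780·17736313474440, 12320649·17736313474440 + 719780·303596783562401) = (7481018815602612315849, 437045785745090703340)
(x_4, y_4) = (12320649·7481018815602612315849 + 293·719780·437045785745090703340, 12320649·437045785745090703340 + 719780·7481018815602612315849) = (184342013978870716056521769601, 10769375446188914321717060880)
(x_5, y_5) = (12320649·184342013978870716056521769601 + 293·719780·10769375446188914321717060880, 12320649·10769375446188914321717060880 + 719780·184342013978870716056521769601) = (4542426500373511536803322165613266249, 265371389643423565052112223737518900)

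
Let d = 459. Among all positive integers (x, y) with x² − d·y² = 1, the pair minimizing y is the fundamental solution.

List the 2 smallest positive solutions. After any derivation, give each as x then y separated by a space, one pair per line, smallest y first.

√459 → a₀=21, period (2,2,1,4,21,4,1,2,2,42); ℓ=10 even so k=9
i=0: a=21 ⇒ p=21, q=1
i=1: a=2 ⇒ p=43, q=2
i=2: a=2 ⇒ p=107, q=5
…
i=4: a=4 ⇒ p=707, q=33
i=5: a=21 ⇒ p=14997, q=700
i=6: a=4 ⇒ p=60695, q=2833
…
i=8: a=2 ⇒ p=212079, q=9899
i=9: a=2 ⇒ p=499850, q=23331
fundamental: x₁=499850, y₁=23331  (since 249850022500 − 459·544335561 = 1)
n=2: (499850,23331)∘(499850,23331) = (499850·499850+459·23331·23331, 499850·23331+23331·499850) = (499700044999,23324000700)

499850 23331
499700044999 23324000700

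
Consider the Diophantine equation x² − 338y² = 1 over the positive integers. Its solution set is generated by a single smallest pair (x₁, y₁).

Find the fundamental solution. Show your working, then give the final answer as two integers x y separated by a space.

114243 6214

√338 = [18; 2,1,1,2,36, …], period ℓ=5 (odd) → k=9
k=0  a_k=18  p_k/q_k = 18/1
k=1  a_k=2  p_k/q_k = 37/2
k=2  a_k=1  p_k/q_k = 55/3
k=3  a_k=1  p_k/q_k = 92/5
k=4  a_k=2  p_k/q_k = 239/13
…
k=7  a_k=1  p_k/q_k = 26327/1432
k=8  a_k=1  p_k/q_k = 43958/2391
k=9  a_k=2  p_k/q_k = 114243/6214
(x₁, y₁) = (114243, 6214);  114243² − 338·6214² = 1 ✓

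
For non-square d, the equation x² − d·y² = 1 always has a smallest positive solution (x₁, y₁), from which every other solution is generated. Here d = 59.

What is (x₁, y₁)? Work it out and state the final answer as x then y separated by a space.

530 69

√59 → a₀=7, period (1,2,7,2,1,14); ℓ=6 even so k=5
i=0: a=7 ⇒ p=7, q=1
…
i=3: a=7 ⇒ p=169, q=22
i=4: a=2 ⇒ p=361, q=47
i=5: a=1 ⇒ p=530, q=69
(x₁, y₁) = (530, 69);  530² − 59·69² = 1 ✓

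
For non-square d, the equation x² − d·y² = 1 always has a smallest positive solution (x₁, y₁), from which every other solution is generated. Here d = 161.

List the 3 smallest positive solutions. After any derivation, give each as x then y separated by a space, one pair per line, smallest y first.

[12; 1,2,4,1,2,1,4,2,1,24] for √161; ℓ=10 ⇒ convergent index 9
i=0: a=12 ⇒ p=12, q=1
i=1: a=1 ⇒ p=13, q=1
…
i=3: a=4 ⇒ p=165, q=13
…
i=8: a=2 ⇒ p=8108, q=639
i=9: a=1 ⇒ p=11775, q=928
fundamental: x₁=11775, y₁=928  (since 138650625 − 161·861184 = 1)
k=2:  x_2 = 11775·11775+161·928·928 = 277301249,  y_2 = 11775·928+928·11775 = 21854400
k=3:  x_3 = 11775·277301249+161·928·21854400 = 6530444402175,  y_3 = 11775·21854400+928·277301249 = 514671119072

11775 928
277301249 21854400
6530444402175 514671119072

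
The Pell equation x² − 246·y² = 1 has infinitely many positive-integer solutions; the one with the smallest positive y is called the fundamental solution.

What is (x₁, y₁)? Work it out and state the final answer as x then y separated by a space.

88805 5662

[15; 1,2,5,1,14,1,5,2,1,30] for √246; ℓ=10 ⇒ convergent index 9
step 0: (15, 1)  from 15·(1,0) + (0,1)
…
step 2: (47, 3)  from 2·(16,1) + (15,1)
step 3: (251, 16)  from 5·(47,3) + (16,1)
…
step 6: (4721, 301)  from 1·(4423,282) + (298,19)
…
step 8: (60777, 3875)  from 2·(28028,1787) + (4721,301)
step 9: (88805, 5662)  from 1·(60777,3875) + (28028,1787)
(x₁, y₁) = (88805, 5662);  88805² − 246·5662² = 1 ✓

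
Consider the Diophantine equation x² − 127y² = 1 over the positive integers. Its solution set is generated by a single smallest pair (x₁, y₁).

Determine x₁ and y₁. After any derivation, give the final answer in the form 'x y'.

4730624 419775

√127 → a₀=11, period (3,1,2,2,7,11,7,2,2,1,3,22); ℓ=12 even so k=11
k=0  a_k=11  p_k/q_k = 11/1
…
k=3  a_k=2  p_k/q_k = 124/11
…
k=9  a_k=2  p_k/q_k = 906941/80478
k=10  a_k=1  p_k/q_k = 1274561/113099
k=11  a_k=3  p_k/q_k = 4730624/419775
fundamental: x₁=4730624, y₁=419775  (since 22378803429376 − 127·176211050625 = 1)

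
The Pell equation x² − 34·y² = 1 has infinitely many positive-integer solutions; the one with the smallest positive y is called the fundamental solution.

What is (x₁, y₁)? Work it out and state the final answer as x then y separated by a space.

[5; 1,4,1,10] for √34; ℓ=4 ⇒ convergent index 3
k=0  a_k=5  p_k/q_k = 5/1
…
k=2  a_k=4  p_k/q_k = 29/5
k=3  a_k=1  p_k/q_k = 35/6
fundamental: x₁=35, y₁=6  (since 1225 − 34·36 = 1)

35 6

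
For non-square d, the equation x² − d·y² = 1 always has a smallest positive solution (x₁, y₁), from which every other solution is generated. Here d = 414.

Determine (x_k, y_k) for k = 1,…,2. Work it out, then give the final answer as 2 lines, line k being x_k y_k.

24335 1196
1184384449 58209320

√414 → a₀=20, period (2,1,7,2,7,1,2,40); ℓ=8 even so k=7
i=0: a=20 ⇒ p=20, q=1
i=1: a=2 ⇒ p=41, q=2
i=2: a=1 ⇒ p=61, q=3
i=3: a=7 ⇒ p=468, q=23
i=4: a=2 ⇒ p=997, q=49
i=5: a=7 ⇒ p=7447, q=366
i=6: a=1 ⇒ p=8444, q=415
i=7: a=2 ⇒ p=24335, q=1196
(x₁, y₁) = (24335, 1196);  24335² − 414·1196² = 1 ✓
(x_2, y_2) = (24335·24335 + 414·1196·1196, 24335·1196 + 1196·24335) = (1184384449, 58209320)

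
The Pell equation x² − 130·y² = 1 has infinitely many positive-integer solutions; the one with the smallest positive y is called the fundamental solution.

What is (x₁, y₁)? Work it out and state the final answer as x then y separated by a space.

6499 570

√130 → a₀=11, period (2,2,22); ℓ=3 odd so k=5
k=0  a_k=11  p_k/q_k = 11/1
…
k=2  a_k=2  p_k/q_k = 57/5
k=3  a_k=22  p_k/q_k = 1277/112
k=4  a_k=2  p_k/q_k = 2611/229
k=5  a_k=2  p_k/q_k = 6499/570
fundamental: x₁=6499, y₁=570  (since 42237001 − 130·324900 = 1)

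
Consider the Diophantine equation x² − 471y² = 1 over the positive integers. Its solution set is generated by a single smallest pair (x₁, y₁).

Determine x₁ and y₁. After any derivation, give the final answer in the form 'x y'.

7838695 361188

√471 = [21; 1,2,2,1,3,…,2,1,42, …], period ℓ=14 (even) → k=13
step 0: (21, 1)  from 21·(1,0) + (0,1)
…
step 7: (48809, 2249)  from 14·(3429,158) + (803,37)
…
step 10: (843469, 38865)  from 1·(644804,29711) + (198665,9154)
…
step 12: (5506953, 253747)  from 2·(2331742,107441) + (843469,38865)
step 13: (7838695, 361188)  from 1·(5506953,253747) + (2331742,107441)
→ (7838695, 361188).  Check: 7838695²=61445139303025, 471·361188²=61445139303024, difference 1.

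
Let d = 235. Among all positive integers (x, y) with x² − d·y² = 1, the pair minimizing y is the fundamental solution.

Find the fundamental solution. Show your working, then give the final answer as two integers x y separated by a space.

√235 = [15; 3,30, …], period ℓ=2 (even) → k=1
k=0  a_k=15  p_k/q_k = 15/1
k=1  a_k=3  p_k/q_k = 46/3
→ (46, 3).  Check: 46²=2116, 235·3²=2115, difference 1.

46 3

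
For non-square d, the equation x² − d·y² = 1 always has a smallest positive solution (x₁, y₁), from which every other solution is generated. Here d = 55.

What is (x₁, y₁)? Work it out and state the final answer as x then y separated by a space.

[7; 2,2,2,14] for √55; ℓ=4 ⇒ convergent index 3
a_0=7:  p_0=7·1+0=7,  q_0=7·0+1=1
…
a_2=2:  p_2=2·15+7=37,  q_2=2·2+1=5
a_3=2:  p_3=2·37+15=89,  q_3=2·5+2=12
fundamental: x₁=89, y₁=12  (since 7921 − 55·144 = 1)

89 12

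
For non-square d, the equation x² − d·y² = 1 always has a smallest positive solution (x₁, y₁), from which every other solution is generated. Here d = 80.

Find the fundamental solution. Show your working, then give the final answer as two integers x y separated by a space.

9 1

d=80: √d = [8; 1,16] (ℓ=2, even), read p_1/q_1
k=0  a_k=8  p_k/q_k = 8/1
k=1  a_k=1  p_k/q_k = 9/1
fundamental: x₁=9, y₁=1  (since 81 − 80·1 = 1)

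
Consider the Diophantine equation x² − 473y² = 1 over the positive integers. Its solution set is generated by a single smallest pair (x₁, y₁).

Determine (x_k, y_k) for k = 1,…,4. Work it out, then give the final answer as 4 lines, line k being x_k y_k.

87 4
15137 696
2633751 121100
458257537 21070704

√473 = [21; 1,2,1,42, …], period ℓ=4 (even) → k=3
step 0: (21, 1)  from 21·(1,0) + (0,1)
…
step 2: (65, 3)  from 2·(22,1) + (21,1)
step 3: (87, 4)  from 1·(65,3) + (22,1)
fundamental: x₁=87, y₁=4  (since 7569 − 473·16 = 1)
(87+4√473)^2 = 15137 + 696√473
(87+4√473)^3 = 2633751 + 121100√473
(87+4√473)^4 = 458257537 + 21070704√473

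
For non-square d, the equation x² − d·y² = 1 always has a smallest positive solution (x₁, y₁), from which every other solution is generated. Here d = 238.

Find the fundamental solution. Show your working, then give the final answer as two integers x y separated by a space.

√238 = [15; 2,2,1,14,1,2,2,30, …], period ℓ=8 (even) → k=7
step 0: (15, 1)  from 15·(1,0) + (0,1)
step 1: (31, 2)  from 2·(15,1) + (1,0)
…
step 3: (108, 7)  from 1·(77,5) + (31,2)
step 4: (1589, 103)  from 14·(108,7) + (77,5)
step 5: (1697, 110)  from 1·(1589,103) + (108,7)
step 6: (4983, 323)  from 2·(1697,110) + (1589,103)
step 7: (11663, 756)  from 2·(4983,323) + (1697,110)
→ (11663, 756).  Check: 11663²=136025569, 238·756²=136025568, difference 1.

11663 756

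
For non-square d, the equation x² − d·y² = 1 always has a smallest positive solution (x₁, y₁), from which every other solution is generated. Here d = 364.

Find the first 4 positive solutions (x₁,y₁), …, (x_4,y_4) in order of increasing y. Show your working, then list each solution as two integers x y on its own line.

4954951 259710
49103078824801 2573700648420
486606699052048124551 25505121203178395130
4822224700149240710505379201 252753251621617410554928840

√364 → a₀=19, period (12,1,2,3,1,8,1,3,2,1,12,38); ℓ=12 even so k=11
k=0  a_k=19  p_k/q_k = 19/1
…
k=2  a_k=1  p_k/q_k = 248/13
k=3  a_k=2  p_k/q_k = 725/38
k=4  a_k=3  p_k/q_k = 2423/127
k=5  a_k=1  p_k/q_k = 3148/165
k=6  a_k=8  p_k/q_k = 27607/1447
k=7  a_k=1  p_k/q_k = 30755/1612
k=8  a_k=3  p_k/q_k = 119872/6283
…
k=10  a_k=1  p_k/q_k = 390371/20461
k=11  a_k=12  p_k/q_k = 4954951/259710
→ (4954951, 259710).  Check: 4954951²=24551539412401, 364·259710²=24551539412400, difference 1.
(4954951+259710√364)^2 = 49103078824801 + 2573700648420√364
(4954951+259710√364)^3 = 486606699052048124551 + 25505121203178395130√364
(4954951+259710√364)^4 = 4822224700149240710505379201 + 252753251621617410554928840√364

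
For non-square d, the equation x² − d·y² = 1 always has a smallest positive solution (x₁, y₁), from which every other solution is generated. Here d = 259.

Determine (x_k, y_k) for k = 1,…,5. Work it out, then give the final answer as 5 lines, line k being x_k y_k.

[16; 10,1,2,3,4,3,2,1,10,32] for √259; ℓ=10 ⇒ convergent index 9
a_0=16:  p_0=16·1+0=16,  q_0=16·0+1=1
…
a_3=2:  p_3=2·177+161=515,  q_3=2·11+10=32
…
a_5=4:  p_5=4·1722+515=7403,  q_5=4·107+32=460
a_6=3:  p_6=3·7403+1722=23931,  q_6=3·460+107=1487
a_7=2:  p_7=2·23931+7403=55265,  q_7=2·1487+460=3434
a_8=1:  p_8=1·55265+23931=79196,  q_8=1·3434+1487=4921
a_9=10:  p_9=10·79196+55265=847225,  q_9=10·4921+3434=52644
→ (847225, 52644).  Check: 847225²=717790200625, 259·52644²=717790200624, difference 1.
(x_2, y_2) = (847225·847225 + 259·52644·52644, 847225·52644 + 52644·847225) = (1435580401249, 89202625800)
(x_3, y_3) = (847225·1435580401249 + 259·52644·89202625800, 847225·89202625800 + 52644·1435580401249) = (2432519210895520825, 151149389286757356)
(x_4, y_4) = (847225·2432519210895520825 + 259·52644·151149389286757356, 847225·151149389286757356 + 52644·2432519210895520825) = (4121782176900479681520001, 256115082676856799248400)
(x_5, y_5) = (847225·4121782176900479681520001 + 259·52644·256115082676856799248400, 847225·256115082676856799248400 + 52644·4121782176900479681520001) = (6984153809646585277140670173625, 433974201841648854097164622644)

847225 52644
1435580401249 89202625800
2432519210895520825 151149389286757356
4121782176900479681520001 256115082676856799248400
6984153809646585277140670173625 433974201841648854097164622644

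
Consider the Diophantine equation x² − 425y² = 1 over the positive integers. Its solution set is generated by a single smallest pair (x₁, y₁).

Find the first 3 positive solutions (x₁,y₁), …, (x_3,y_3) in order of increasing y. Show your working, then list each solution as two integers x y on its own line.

143649 6968
41270070401 2001892464
11856808685922849 575139701115304

[20; 1,1,1,1,1,1,40] for √425; ℓ=7 ⇒ convergent index 13
i=0: a=20 ⇒ p=20, q=1
…
i=3: a=1 ⇒ p=62, q=3
…
i=10: a=1 ⇒ p=33191, q=1610
i=11: a=1 ⇒ p=55229, q=2679
i=12: a=1 ⇒ p=88420, q=4289
i=13: a=1 ⇒ p=143649, q=6968
→ (143649, 6968).  Check: 143649²=20635035201, 425·6968²=20635035200, difference 1.
k=2:  x_2 = 143649·143649+425·6968·6968 = 41270070401,  y_2 = 143649·6968+6968·143649 = 2001892464
k=3:  x_3 = 143649·41270070401+425·6968·2001892464 = 11856808685922849,  y_3 = 143649·2001892464+6968·41270070401 = 575139701115304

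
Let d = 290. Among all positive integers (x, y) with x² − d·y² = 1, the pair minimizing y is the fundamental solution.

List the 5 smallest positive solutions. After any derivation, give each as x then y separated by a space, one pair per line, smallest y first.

579 34
670481 39372
776416419 45592742
899089542721 52796355864
1041144914054499 61138134497770

√290 → a₀=17, period (34); ℓ=1 odd so k=1
step 0: (17, 1)  from 17·(1,0) + (0,1)
step 1: (579, 34)  from 34·(17,1) + (1,0)
(x₁, y₁) = (579, 34);  579² − 290·34² = 1 ✓
(579+34√290)^2 = 670481 + 39372√290
(579+34√290)^3 = 776416419 + 45592742√290
(579+34√290)^4 = 899089542721 + 52796355864√290
(579+34√290)^5 = 1041144914054499 + 61138134497770√290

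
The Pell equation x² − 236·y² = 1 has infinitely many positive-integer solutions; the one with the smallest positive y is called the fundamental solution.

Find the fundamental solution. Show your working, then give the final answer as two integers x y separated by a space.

561799 36570

[15; 2,1,3,5,1,6,1,5,3,1,2,30] for √236; ℓ=12 ⇒ convergent index 11
i=0: a=15 ⇒ p=15, q=1
i=1: a=2 ⇒ p=31, q=2
i=2: a=1 ⇒ p=46, q=3
…
i=6: a=6 ⇒ p=7251, q=472
i=7: a=1 ⇒ p=8311, q=541
i=8: a=5 ⇒ p=48806, q=3177
i=9: a=3 ⇒ p=154729, q=10072
i=10: a=1 ⇒ p=203535, q=13249
i=11: a=2 ⇒ p=561799, q=36570
fundamental: x₁=561799, y₁=36570  (since 315618116401 − 236·1337364900 = 1)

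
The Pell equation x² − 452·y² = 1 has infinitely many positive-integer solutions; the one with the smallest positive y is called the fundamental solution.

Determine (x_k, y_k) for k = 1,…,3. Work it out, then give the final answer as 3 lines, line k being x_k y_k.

d=452: √d = [21; 3,1,5,3,10,3,5,1,3,42] (ℓ=10, even), read p_9/q_9
i=0: a=21 ⇒ p=21, q=1
…
i=2: a=1 ⇒ p=85, q=4
i=3: a=5 ⇒ p=489, q=23
i=4: a=3 ⇒ p=1552, q=73
i=5: a=10 ⇒ p=16009, q=753
i=6: a=3 ⇒ p=49579, q=2332
…
i=8: a=1 ⇒ p=313483, q=14745
i=9: a=3 ⇒ p=1204353, q=56648
→ (1204353, 56648).  Check: 1204353²=1450466148609, 452·56648²=1450466148608, difference 1.
(x_2, y_2) = (1204353·1204353 + 452·56648·56648, 1204353·56648 + 56648·1204353) = (2900932297217, 136448377488)
(x_3, y_3) = (1204353·2900932297217 + 452·56648·136448377488, 1204353·136448377488 + 56648·2900932297217) = (6987493029899166849, 328664025545553880)

1204353 56648
2900932297217 136448377488
6987493029899166849 328664025545553880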